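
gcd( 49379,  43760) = 1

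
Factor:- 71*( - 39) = 2769 = 3^1*13^1*71^1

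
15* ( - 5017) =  - 75255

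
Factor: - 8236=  - 2^2*29^1*71^1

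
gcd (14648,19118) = 2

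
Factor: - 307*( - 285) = 87495=3^1 * 5^1*19^1*307^1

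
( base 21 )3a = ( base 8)111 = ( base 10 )73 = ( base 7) 133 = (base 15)4D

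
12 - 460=-448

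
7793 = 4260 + 3533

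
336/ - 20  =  - 84/5 = - 16.80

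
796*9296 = 7399616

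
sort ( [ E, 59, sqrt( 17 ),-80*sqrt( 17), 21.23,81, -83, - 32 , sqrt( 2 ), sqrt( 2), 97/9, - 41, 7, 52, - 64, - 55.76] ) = [ - 80*sqrt( 17), - 83 , - 64,-55.76, - 41, - 32, sqrt (2), sqrt (2),  E,sqrt (17),7,  97/9, 21.23, 52, 59,81 ]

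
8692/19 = 457 + 9/19 = 457.47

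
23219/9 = 2579  +  8/9 = 2579.89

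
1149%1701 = 1149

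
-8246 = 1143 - 9389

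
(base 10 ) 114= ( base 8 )162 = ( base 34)3C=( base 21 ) 59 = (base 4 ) 1302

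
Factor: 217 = 7^1*31^1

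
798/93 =8 + 18/31= 8.58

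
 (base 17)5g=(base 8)145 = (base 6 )245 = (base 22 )4d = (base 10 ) 101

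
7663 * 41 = 314183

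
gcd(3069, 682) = 341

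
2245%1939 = 306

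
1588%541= 506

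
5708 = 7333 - 1625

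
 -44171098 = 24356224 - 68527322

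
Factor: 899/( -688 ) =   -  2^(- 4)*29^1*31^1 * 43^( - 1 )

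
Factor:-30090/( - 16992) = 85/48 = 2^(-4)*3^( - 1)*5^1*17^1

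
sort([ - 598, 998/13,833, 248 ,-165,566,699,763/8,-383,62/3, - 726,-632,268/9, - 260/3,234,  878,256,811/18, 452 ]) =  [ - 726, - 632, - 598, - 383, - 165, - 260/3, 62/3, 268/9,811/18, 998/13, 763/8,234,  248,256, 452, 566, 699, 833, 878]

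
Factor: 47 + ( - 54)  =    -  7^1 =-  7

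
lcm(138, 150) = 3450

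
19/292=19/292 = 0.07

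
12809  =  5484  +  7325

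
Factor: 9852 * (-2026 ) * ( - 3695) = 2^3*3^1*5^1*739^1*821^1 *1013^1 = 73752761640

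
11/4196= 11/4196 = 0.00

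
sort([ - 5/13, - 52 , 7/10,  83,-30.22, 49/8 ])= [ - 52,  -  30.22, - 5/13, 7/10,49/8, 83] 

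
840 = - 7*( - 120) 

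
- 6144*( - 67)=411648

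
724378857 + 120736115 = 845114972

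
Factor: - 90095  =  -5^1* 37^1*487^1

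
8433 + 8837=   17270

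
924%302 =18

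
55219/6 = 55219/6 = 9203.17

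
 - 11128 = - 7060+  - 4068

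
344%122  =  100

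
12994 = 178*73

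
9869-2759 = 7110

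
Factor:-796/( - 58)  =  2^1*29^( - 1)*199^1 = 398/29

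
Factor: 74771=74771^1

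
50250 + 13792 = 64042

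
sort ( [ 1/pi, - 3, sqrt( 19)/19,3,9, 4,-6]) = [ - 6, - 3,  sqrt( 19)/19, 1/pi,  3, 4,9] 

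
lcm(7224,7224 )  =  7224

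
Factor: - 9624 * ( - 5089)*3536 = 173181031296  =  2^7*3^1*7^1*13^1*17^1 * 401^1*727^1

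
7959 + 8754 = 16713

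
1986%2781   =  1986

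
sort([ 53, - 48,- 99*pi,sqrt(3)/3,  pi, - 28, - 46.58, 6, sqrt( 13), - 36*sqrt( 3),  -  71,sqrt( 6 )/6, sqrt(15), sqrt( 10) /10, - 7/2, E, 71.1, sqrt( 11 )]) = [ - 99*pi, - 71,-36*sqrt( 3 ),-48,-46.58,- 28,-7/2,  sqrt( 10 )/10,sqrt( 6)/6, sqrt(3) /3,E, pi, sqrt(11), sqrt( 13), sqrt (15 ), 6,53,  71.1]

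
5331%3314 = 2017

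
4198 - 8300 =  - 4102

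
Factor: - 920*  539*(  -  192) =2^9*3^1*5^1*7^2 * 11^1*23^1 = 95208960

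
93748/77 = 93748/77 =1217.51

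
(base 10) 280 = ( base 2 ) 100011000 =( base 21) d7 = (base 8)430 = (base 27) aa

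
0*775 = 0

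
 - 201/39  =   - 6  +  11/13 = -5.15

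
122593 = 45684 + 76909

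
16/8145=16/8145 = 0.00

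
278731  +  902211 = 1180942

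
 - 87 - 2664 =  - 2751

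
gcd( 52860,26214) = 6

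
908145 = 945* 961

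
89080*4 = 356320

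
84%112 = 84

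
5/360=1/72=0.01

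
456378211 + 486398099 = 942776310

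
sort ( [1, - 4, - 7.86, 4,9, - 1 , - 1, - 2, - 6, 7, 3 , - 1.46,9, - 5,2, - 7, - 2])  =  [ - 7.86, - 7, - 6, - 5,-4, - 2, - 2, - 1.46, - 1 , - 1, 1, 2, 3, 4, 7, 9, 9] 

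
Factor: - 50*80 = -2^5*5^3 = -4000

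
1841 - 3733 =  - 1892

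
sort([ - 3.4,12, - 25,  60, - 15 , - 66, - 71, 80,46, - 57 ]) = [ - 71,-66, - 57, - 25  ,  -  15, - 3.4,12,46, 60,  80 ]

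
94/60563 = 94/60563= 0.00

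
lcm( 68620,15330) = 1441020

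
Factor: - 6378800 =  - 2^4*5^2*37^1*431^1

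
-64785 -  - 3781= - 61004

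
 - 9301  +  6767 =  - 2534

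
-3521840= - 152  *23170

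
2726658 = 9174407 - 6447749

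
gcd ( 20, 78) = 2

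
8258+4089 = 12347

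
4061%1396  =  1269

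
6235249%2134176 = 1966897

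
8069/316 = 8069/316 = 25.53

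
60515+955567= 1016082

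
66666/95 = 701 + 71/95 = 701.75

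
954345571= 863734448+90611123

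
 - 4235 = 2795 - 7030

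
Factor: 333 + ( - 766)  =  -433 = -433^1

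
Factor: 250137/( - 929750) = - 2^(- 1)*3^2*5^(  -  3)*3719^( - 1)*27793^1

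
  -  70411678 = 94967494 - 165379172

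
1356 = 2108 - 752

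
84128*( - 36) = -3028608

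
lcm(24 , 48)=48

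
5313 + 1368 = 6681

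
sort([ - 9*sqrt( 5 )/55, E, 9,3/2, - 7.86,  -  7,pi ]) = [-7.86, - 7, - 9*sqrt(5 ) /55, 3/2, E, pi, 9] 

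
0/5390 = 0 = 0.00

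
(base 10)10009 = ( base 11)757A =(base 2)10011100011001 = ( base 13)472c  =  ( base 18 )1cg1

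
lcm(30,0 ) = 0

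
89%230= 89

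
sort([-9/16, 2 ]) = [ - 9/16, 2] 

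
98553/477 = 32851/159 =206.61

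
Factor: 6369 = 3^1*11^1 * 193^1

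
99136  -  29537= 69599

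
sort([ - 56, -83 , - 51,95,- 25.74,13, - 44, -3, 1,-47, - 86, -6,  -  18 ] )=[ - 86 , -83, - 56,-51,-47, - 44, - 25.74 , - 18,  -  6, - 3,1,13,95] 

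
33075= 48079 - 15004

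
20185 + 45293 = 65478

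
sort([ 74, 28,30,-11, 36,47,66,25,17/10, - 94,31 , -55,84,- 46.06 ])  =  [ - 94, - 55, - 46.06, - 11, 17/10,25,28 , 30,  31 , 36,47,66,74,  84 ] 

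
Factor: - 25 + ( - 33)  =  - 58 =-2^1 * 29^1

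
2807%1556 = 1251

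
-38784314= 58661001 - 97445315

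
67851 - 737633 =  - 669782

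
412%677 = 412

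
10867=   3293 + 7574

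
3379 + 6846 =10225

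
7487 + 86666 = 94153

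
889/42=21 + 1/6 = 21.17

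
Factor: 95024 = 2^4 * 5939^1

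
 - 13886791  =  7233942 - 21120733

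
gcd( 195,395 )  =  5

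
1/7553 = 1/7553  =  0.00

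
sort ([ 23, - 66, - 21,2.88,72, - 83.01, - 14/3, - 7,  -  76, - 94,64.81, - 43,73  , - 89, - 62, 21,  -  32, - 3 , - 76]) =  [ - 94, - 89, - 83.01, - 76, - 76, - 66, - 62,- 43, - 32, - 21,-7, - 14/3, - 3, 2.88,21,23,64.81, 72, 73 ] 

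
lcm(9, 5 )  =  45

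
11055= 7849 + 3206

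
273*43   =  11739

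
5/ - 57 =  - 1 + 52/57  =  - 0.09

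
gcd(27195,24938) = 37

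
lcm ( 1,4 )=4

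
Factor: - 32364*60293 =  - 2^2*3^2 * 29^1*31^1*60293^1 = - 1951322652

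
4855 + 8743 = 13598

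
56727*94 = 5332338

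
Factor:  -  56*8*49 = -2^6*7^3= -21952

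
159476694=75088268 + 84388426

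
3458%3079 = 379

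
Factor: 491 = 491^1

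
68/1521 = 68/1521 = 0.04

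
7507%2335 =502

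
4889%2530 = 2359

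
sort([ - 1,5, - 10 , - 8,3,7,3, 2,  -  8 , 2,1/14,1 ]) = [ - 10, - 8, - 8, - 1,1/14, 1,2, 2,3,3,5,  7 ]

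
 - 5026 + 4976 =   -  50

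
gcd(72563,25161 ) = 1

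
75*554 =41550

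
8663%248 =231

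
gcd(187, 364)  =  1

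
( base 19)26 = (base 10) 44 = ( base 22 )20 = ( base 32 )1C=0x2C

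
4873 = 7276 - 2403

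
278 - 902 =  - 624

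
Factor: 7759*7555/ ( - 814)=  - 58619245/814= - 2^(- 1) *5^1*11^ ( - 1)* 37^( - 1 )*1511^1*7759^1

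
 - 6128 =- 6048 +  - 80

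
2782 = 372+2410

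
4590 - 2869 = 1721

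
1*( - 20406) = - 20406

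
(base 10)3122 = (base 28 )3re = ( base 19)8c6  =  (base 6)22242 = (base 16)C32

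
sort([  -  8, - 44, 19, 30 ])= [-44,-8,19,30 ]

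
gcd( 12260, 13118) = 2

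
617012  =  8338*74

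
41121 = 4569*9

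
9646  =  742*13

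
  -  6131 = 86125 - 92256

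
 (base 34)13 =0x25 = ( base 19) 1I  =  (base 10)37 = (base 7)52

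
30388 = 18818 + 11570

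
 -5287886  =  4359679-9647565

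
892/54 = 16 + 14/27 = 16.52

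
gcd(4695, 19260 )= 15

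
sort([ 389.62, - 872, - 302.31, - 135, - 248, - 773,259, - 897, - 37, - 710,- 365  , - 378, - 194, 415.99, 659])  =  [ - 897, - 872, - 773,-710, - 378 , - 365, - 302.31, - 248, - 194, - 135 , - 37, 259  ,  389.62,415.99,659]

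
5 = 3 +2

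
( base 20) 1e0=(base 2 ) 1010101000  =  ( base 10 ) 680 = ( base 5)10210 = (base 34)k0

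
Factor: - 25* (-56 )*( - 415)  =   - 581000 =-2^3 * 5^3*7^1 * 83^1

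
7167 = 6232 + 935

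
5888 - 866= 5022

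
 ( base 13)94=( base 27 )4D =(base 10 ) 121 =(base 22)5B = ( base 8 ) 171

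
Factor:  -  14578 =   -  2^1*37^1*197^1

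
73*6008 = 438584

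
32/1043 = 32/1043 = 0.03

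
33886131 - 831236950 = -797350819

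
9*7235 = 65115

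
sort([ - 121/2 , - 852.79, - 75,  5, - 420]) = [ -852.79, - 420, - 75, - 121/2, 5 ]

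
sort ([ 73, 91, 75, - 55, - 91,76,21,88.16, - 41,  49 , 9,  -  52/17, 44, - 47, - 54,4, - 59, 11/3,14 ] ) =[ - 91, -59,-55, - 54,  -  47, - 41, -52/17,11/3,4, 9, 14, 21,44,49, 73,75,76,  88.16 , 91 ]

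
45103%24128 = 20975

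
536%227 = 82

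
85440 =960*89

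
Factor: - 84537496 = -2^3*31^1*340877^1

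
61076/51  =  1197 + 29/51  =  1197.57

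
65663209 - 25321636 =40341573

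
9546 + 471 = 10017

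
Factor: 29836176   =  2^4*3^1 * 83^1*7489^1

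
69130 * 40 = 2765200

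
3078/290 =10 + 89/145 = 10.61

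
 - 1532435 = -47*32605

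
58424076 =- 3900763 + 62324839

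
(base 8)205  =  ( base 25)58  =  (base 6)341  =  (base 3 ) 11221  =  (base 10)133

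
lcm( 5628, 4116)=275772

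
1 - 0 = 1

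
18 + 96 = 114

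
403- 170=233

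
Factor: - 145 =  - 5^1*29^1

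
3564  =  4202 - 638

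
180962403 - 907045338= - 726082935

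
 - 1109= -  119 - 990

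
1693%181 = 64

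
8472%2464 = 1080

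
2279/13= 2279/13 = 175.31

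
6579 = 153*43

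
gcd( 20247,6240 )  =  3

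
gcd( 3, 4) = 1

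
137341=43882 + 93459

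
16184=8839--7345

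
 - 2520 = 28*(-90)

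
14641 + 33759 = 48400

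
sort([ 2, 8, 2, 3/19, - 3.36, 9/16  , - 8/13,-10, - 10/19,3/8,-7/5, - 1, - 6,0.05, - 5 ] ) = [ - 10,-6, - 5, - 3.36, - 7/5,-1, - 8/13 ,-10/19,0.05, 3/19,  3/8, 9/16 , 2, 2,8]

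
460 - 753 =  - 293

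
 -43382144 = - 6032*7192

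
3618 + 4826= 8444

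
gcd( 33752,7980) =4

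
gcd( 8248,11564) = 4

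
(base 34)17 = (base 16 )29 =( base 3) 1112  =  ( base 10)41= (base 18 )25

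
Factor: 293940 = 2^2*3^2* 5^1*23^1*71^1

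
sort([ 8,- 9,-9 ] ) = [-9, - 9,8 ]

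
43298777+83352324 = 126651101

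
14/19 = 14/19 =0.74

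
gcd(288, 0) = 288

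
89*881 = 78409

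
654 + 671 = 1325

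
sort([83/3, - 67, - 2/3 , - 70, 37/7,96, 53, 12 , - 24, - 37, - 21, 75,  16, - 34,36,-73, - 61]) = [ - 73, - 70,-67, - 61, - 37, - 34,-24, - 21,-2/3, 37/7,12, 16, 83/3,36  ,  53,75, 96]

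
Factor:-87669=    - 3^3*17^1*191^1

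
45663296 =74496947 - 28833651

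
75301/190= 75301/190 = 396.32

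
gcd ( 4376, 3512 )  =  8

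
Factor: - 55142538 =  - 2^1*3^1*11^1*271^1*3083^1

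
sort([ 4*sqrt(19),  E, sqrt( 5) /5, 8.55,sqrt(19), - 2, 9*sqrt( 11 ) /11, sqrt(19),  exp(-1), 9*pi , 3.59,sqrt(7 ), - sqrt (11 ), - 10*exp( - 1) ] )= [ - 10*exp( - 1 ), - sqrt( 11), - 2,exp( - 1), sqrt( 5)/5, sqrt(7), 9*sqrt( 11)/11, E,  3.59 , sqrt(19 ) , sqrt(19) , 8.55, 4  *  sqrt(19 ), 9*pi ] 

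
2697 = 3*899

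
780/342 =130/57  =  2.28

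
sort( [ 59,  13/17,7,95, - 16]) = [ - 16, 13/17,7 , 59,  95 ]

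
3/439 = 3/439 = 0.01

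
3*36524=109572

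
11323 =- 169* ( - 67) 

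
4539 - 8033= -3494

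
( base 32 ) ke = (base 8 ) 1216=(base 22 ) 17g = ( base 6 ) 3010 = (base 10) 654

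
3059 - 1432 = 1627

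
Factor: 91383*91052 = 8320604916 = 2^2*3^1  *  13^1*17^1*83^1* 103^1*367^1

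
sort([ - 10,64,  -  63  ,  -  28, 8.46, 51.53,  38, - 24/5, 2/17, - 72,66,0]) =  [ - 72,-63,-28, - 10 , - 24/5,0,2/17,8.46,38,51.53,64,  66] 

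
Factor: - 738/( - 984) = 3/4 = 2^( - 2)*3^1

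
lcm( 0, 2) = 0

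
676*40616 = 27456416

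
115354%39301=36752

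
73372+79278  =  152650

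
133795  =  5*26759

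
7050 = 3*2350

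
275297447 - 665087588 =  -389790141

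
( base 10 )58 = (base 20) 2i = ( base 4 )322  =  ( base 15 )3D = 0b111010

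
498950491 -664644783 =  - 165694292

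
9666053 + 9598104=19264157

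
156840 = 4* 39210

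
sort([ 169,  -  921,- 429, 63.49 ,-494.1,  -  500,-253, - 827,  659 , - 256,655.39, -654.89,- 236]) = [ - 921, - 827, - 654.89, - 500,-494.1, - 429,-256 , -253,  -  236,63.49,169, 655.39,659]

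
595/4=595/4= 148.75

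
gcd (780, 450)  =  30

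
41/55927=41/55927 =0.00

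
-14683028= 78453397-93136425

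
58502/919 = 63 + 605/919=63.66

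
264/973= 264/973 = 0.27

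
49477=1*49477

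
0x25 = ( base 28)19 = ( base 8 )45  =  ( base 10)37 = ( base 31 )16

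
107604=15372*7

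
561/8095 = 561/8095 = 0.07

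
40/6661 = 40/6661  =  0.01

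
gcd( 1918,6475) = 7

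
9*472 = 4248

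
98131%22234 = 9195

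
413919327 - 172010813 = 241908514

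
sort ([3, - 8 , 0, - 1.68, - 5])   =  [ - 8, - 5 ,  -  1.68, 0,3]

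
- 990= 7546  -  8536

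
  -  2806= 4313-7119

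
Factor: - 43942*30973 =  - 2^1*47^1*127^1*173^1*659^1 = - 1361015566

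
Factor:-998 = -2^1*499^1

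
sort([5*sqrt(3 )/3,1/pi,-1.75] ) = [ - 1.75, 1/pi, 5*sqrt( 3 ) /3] 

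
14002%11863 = 2139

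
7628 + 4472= 12100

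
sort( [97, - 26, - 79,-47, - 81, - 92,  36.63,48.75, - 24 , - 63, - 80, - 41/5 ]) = [ - 92,-81  , - 80 , - 79 , - 63, - 47, - 26, - 24, - 41/5,36.63, 48.75, 97]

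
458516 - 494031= - 35515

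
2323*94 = 218362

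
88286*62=5473732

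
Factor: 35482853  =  7^1 *5068979^1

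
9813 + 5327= 15140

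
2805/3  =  935 = 935.00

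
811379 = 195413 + 615966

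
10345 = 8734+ 1611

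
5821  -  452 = 5369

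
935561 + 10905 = 946466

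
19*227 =4313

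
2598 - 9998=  - 7400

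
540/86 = 270/43 = 6.28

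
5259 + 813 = 6072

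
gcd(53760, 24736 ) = 32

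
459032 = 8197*56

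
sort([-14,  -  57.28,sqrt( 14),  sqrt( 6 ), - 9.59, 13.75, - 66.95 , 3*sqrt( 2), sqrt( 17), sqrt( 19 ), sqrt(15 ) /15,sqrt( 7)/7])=[ - 66.95, - 57.28, - 14 , - 9.59, sqrt( 15)/15, sqrt (7)/7, sqrt (6 ),sqrt( 14), sqrt( 17), 3*sqrt( 2), sqrt( 19 ), 13.75 ]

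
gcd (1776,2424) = 24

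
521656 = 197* 2648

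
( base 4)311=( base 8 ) 65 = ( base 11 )49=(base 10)53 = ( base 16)35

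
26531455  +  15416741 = 41948196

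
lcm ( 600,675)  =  5400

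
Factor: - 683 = - 683^1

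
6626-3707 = 2919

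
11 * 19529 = 214819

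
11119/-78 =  -11119/78 = - 142.55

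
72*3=216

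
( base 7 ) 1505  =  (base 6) 2425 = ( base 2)1001010001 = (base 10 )593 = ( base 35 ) GX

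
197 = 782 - 585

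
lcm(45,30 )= 90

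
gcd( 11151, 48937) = 7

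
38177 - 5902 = 32275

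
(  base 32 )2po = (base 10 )2872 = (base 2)101100111000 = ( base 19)7i3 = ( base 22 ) 5KC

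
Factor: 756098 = 2^1*7^1*53^1*1019^1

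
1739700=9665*180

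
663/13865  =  663/13865 = 0.05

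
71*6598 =468458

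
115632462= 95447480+20184982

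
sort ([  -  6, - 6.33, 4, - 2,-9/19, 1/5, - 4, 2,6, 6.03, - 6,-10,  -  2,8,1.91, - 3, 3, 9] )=[ - 10,- 6.33,-6,-6, - 4,-3, - 2,-2,-9/19, 1/5, 1.91, 2, 3,4, 6, 6.03,8,9 ] 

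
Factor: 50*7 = 2^1*5^2*7^1 = 350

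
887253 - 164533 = 722720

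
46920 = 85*552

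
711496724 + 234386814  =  945883538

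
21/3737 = 21/3737 = 0.01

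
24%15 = 9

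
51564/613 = 51564/613  =  84.12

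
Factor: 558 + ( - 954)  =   - 396 = - 2^2*3^2*11^1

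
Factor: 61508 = 2^2*15377^1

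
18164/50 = 9082/25=   363.28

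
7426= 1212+6214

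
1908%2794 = 1908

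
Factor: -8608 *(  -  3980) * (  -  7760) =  - 265856358400 = - 2^11 * 5^2*97^1*199^1 * 269^1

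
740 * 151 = 111740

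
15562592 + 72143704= 87706296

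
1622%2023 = 1622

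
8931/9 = 992 + 1/3 = 992.33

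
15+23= 38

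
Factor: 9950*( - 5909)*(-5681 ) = 2^1* 5^2*13^1*19^2 * 23^1*  199^1 * 311^1 = 334011838550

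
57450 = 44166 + 13284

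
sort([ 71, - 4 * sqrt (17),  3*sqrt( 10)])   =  [ -4*sqrt( 17),3*sqrt( 10),  71]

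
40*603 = 24120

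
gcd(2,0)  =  2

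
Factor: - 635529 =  - 3^1*349^1*607^1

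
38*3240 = 123120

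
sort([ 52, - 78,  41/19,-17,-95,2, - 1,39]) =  [  -  95,  -  78 ,-17 ,- 1,2,41/19,39, 52] 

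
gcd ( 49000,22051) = 1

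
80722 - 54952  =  25770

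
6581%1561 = 337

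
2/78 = 1/39 = 0.03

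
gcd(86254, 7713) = 1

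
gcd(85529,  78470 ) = 1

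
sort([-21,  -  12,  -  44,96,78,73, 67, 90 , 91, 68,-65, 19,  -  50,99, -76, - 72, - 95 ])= [- 95, - 76, - 72,-65, - 50,-44 , -21, - 12,  19,67,68,  73,78,  90,91,  96,99]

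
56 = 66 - 10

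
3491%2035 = 1456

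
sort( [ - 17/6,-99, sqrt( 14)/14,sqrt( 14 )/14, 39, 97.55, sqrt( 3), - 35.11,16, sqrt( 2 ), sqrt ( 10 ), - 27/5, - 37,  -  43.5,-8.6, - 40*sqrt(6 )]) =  [ - 99 ,-40*sqrt (6 ), - 43.5, - 37 , - 35.11, - 8.6 , - 27/5, - 17/6, sqrt (14 )/14, sqrt( 14)/14,sqrt(2), sqrt(3 ) , sqrt(10 ), 16,39, 97.55]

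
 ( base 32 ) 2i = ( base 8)122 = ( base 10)82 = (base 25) 37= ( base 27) 31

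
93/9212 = 93/9212 = 0.01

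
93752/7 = 13393 + 1/7 = 13393.14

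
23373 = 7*3339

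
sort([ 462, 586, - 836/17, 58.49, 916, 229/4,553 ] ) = [-836/17,  229/4,  58.49,  462,553,  586, 916]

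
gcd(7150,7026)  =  2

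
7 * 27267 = 190869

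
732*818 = 598776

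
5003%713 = 12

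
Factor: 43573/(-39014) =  - 2^( - 1 )*19507^( - 1 ) * 43573^1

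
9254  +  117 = 9371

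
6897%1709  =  61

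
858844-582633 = 276211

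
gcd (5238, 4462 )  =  194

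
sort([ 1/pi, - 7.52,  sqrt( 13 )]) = [ - 7.52, 1/pi,  sqrt(  13)]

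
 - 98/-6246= 49/3123  =  0.02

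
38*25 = 950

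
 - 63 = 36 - 99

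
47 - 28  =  19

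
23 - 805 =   -  782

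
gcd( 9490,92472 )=2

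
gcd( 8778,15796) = 22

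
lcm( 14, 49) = 98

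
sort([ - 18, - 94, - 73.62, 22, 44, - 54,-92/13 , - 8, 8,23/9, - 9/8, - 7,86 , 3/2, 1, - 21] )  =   [-94, - 73.62, - 54, - 21, - 18, -8, - 92/13,-7,-9/8, 1, 3/2, 23/9,8, 22, 44 , 86] 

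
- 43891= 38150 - 82041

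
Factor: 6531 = 3^1*7^1*311^1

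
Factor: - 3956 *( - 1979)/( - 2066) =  - 2^1*23^1*43^1*1033^( - 1)*1979^1 = - 3914462/1033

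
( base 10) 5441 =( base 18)ge5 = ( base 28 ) 6q9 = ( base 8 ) 12501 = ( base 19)f17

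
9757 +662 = 10419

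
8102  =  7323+779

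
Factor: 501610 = 2^1 * 5^1*103^1*487^1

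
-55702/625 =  - 55702/625 = - 89.12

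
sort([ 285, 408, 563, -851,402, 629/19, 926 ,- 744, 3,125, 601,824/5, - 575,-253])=[- 851, - 744, - 575,  -  253, 3, 629/19,125,824/5, 285,402, 408,563, 601, 926 ]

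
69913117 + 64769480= 134682597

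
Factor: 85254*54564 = 4651799256=2^3*3^2*13^1*1093^1 * 4547^1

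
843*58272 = 49123296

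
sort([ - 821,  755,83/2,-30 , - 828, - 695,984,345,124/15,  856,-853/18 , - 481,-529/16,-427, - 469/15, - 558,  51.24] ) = [ - 828,  -  821,  -  695, - 558, - 481, - 427, - 853/18,  -  529/16, - 469/15, - 30, 124/15,  83/2, 51.24,345,755,856,984]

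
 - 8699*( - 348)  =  3027252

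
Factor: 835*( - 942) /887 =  - 786570/887 = - 2^1*3^1*5^1*157^1*167^1*887^ (-1)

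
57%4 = 1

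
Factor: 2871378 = 2^1 * 3^2*159521^1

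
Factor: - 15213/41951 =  - 3^1 *7^( - 1 )*11^1* 13^( - 1)=   - 33/91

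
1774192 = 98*18104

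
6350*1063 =6750050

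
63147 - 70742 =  - 7595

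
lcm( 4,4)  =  4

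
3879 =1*3879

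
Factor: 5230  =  2^1*5^1*523^1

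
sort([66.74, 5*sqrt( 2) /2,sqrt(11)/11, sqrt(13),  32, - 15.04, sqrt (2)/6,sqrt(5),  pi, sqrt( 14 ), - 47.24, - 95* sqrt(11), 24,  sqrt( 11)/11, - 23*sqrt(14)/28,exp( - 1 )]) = [ - 95*  sqrt( 11), - 47.24, - 15.04, - 23*sqrt(14 )/28,  sqrt (2 ) /6,  sqrt( 11)/11, sqrt ( 11)/11,exp( - 1),sqrt( 5 ),pi,5*sqrt(2)/2, sqrt(13),  sqrt( 14),24,32,66.74]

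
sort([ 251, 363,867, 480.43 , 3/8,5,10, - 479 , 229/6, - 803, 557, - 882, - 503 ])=[ - 882,  -  803, - 503, - 479,  3/8,5,10,229/6,251 , 363,480.43,557,867]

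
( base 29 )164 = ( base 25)1FJ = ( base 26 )1D5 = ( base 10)1019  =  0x3fb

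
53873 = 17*3169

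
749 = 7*107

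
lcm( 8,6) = 24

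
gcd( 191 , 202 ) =1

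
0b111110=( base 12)52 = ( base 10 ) 62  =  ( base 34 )1s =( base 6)142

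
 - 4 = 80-84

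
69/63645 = 23/21215  =  0.00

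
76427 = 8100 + 68327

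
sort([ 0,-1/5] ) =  [-1/5, 0]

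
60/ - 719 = - 60/719 = - 0.08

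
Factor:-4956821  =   - 4956821^1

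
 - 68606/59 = -1163  +  11/59 = - 1162.81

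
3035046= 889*3414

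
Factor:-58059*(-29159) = 3^2*13^1*2243^1*6451^1 = 1692942381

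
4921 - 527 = 4394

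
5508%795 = 738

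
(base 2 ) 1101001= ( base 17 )63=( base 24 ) 49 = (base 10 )105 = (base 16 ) 69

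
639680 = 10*63968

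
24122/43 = 24122/43 = 560.98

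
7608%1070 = 118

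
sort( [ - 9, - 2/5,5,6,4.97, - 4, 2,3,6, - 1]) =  [ -9, - 4, - 1, - 2/5,2,3,4.97,5,6,6]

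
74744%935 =879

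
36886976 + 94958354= 131845330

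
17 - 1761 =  - 1744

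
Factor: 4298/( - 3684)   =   - 7/6 = - 2^( - 1)*3^( - 1) *7^1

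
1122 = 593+529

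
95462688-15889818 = 79572870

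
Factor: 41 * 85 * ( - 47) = -5^1*17^1 * 41^1*47^1  =  - 163795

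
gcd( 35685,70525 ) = 65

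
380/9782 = 190/4891 = 0.04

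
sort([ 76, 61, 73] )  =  [ 61, 73, 76]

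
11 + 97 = 108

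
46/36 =1+5/18= 1.28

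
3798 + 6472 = 10270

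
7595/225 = 33+34/45 = 33.76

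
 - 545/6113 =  - 1 + 5568/6113 = - 0.09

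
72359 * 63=4558617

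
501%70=11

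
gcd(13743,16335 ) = 27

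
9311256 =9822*948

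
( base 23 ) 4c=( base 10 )104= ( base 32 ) 38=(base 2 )1101000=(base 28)3k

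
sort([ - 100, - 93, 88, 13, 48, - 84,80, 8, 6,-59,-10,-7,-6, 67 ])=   [ - 100,-93, - 84,-59,  -  10 , - 7, - 6,6, 8,13, 48,  67 , 80, 88 ]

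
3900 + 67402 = 71302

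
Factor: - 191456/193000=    - 124/125 = - 2^2 * 5^(-3)*31^1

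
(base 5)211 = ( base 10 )56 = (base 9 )62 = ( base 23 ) 2a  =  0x38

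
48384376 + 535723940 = 584108316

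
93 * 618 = 57474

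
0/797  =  0 = 0.00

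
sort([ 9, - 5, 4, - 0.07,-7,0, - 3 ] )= [-7 , - 5, - 3,  -  0.07,0,4, 9]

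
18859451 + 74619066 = 93478517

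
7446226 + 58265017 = 65711243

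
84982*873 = 74189286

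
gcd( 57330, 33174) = 18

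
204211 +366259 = 570470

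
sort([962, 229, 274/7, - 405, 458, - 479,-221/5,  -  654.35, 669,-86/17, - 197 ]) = [ - 654.35, - 479, - 405, - 197, - 221/5, - 86/17, 274/7,229, 458, 669, 962] 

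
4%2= 0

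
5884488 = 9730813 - 3846325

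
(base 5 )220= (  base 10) 60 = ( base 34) 1q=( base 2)111100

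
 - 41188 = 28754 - 69942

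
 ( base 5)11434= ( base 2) 1101100101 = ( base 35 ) OT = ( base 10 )869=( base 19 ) 27E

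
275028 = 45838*6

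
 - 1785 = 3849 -5634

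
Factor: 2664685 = 5^1 * 523^1*1019^1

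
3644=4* 911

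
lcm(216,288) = 864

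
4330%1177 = 799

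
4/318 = 2/159= 0.01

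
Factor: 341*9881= 11^1*31^1*41^1 * 241^1 =3369421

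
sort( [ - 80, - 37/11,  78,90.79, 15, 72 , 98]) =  [ - 80, - 37/11,15,72,78,90.79,98]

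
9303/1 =9303 = 9303.00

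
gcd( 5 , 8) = 1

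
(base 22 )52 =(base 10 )112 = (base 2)1110000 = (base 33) 3D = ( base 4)1300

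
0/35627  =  0 = 0.00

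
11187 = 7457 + 3730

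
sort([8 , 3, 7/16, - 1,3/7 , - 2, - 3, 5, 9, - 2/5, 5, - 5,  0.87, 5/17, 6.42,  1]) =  [ - 5, - 3, - 2, - 1, - 2/5, 5/17, 3/7,7/16, 0.87,  1, 3, 5, 5, 6.42, 8, 9]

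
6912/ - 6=-1152/1 = - 1152.00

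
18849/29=18849/29  =  649.97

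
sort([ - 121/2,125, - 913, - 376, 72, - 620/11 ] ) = [ - 913,-376, - 121/2, - 620/11, 72, 125 ]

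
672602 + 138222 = 810824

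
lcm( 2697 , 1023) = 29667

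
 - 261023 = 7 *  ( - 37289)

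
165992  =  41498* 4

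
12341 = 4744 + 7597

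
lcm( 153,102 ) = 306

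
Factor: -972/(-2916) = 1/3 = 3^( - 1)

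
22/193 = 22/193 = 0.11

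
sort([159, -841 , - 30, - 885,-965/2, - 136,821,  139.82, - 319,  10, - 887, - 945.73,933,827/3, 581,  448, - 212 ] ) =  [-945.73,  -  887, - 885, - 841  , - 965/2 , - 319, - 212, - 136,-30, 10,139.82,  159, 827/3,448,581, 821, 933]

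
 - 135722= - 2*67861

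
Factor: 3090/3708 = 5/6 = 2^ ( - 1)*3^(-1 )*5^1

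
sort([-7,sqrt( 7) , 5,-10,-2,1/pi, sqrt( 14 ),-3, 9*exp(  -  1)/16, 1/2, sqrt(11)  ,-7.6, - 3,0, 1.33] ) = [ - 10, - 7.6,-7, - 3,-3,-2, 0, 9*exp(-1 )/16, 1/pi,  1/2,1.33, sqrt (7), sqrt( 11 ), sqrt( 14 ),5 ] 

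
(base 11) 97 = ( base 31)3D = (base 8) 152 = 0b1101010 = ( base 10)106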